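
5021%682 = 247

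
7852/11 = 713  +  9/11 = 713.82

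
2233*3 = 6699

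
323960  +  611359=935319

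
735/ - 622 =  - 2 + 509/622 = - 1.18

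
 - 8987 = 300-9287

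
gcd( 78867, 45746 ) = 1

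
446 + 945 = 1391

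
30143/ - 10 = -3015 + 7/10 = - 3014.30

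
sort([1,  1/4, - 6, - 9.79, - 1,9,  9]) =[ - 9.79, -6, - 1,1/4, 1 , 9, 9 ]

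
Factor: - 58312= - 2^3*37^1*197^1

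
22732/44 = 516 + 7/11=516.64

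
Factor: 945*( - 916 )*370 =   -  2^3*3^3*5^2*7^1*37^1*229^1 = - 320279400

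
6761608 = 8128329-1366721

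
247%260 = 247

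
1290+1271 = 2561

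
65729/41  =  1603+6/41 = 1603.15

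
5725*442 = 2530450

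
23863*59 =1407917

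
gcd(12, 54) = 6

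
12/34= 6/17 = 0.35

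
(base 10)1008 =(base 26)1ck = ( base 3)1101100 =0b1111110000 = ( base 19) 2F1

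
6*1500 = 9000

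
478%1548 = 478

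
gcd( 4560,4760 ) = 40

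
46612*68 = 3169616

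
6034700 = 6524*925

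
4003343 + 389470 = 4392813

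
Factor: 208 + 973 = 1181^1 = 1181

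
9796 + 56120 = 65916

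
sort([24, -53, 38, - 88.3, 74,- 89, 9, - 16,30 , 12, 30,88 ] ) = [  -  89, - 88.3,-53, - 16,9 , 12,24, 30,  30,38,74, 88]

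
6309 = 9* 701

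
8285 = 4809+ 3476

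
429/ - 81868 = -429/81868= -0.01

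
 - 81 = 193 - 274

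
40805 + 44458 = 85263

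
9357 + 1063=10420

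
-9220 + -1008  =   - 10228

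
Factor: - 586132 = -2^2 *23^2 * 277^1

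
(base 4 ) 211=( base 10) 37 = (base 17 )23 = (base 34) 13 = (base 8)45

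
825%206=1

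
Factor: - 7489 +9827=2338= 2^1*7^1 * 167^1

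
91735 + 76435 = 168170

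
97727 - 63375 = 34352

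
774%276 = 222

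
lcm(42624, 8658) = 554112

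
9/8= 9/8= 1.12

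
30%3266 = 30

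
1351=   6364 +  - 5013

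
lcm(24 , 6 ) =24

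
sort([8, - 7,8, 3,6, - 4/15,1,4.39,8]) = [ - 7, - 4/15,1,3,4.39 , 6,  8,8,  8 ]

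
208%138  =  70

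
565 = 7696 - 7131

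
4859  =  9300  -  4441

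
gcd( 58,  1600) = 2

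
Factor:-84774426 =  -2^1*3^1*11^1*71^1*79^1 *229^1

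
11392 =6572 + 4820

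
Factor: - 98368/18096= - 212/39  =  - 2^2*3^( - 1 )*13^( - 1)*53^1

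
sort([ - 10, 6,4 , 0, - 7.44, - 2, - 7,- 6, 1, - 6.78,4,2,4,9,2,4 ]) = [ - 10,-7.44 , - 7, - 6.78, - 6, - 2,0,1,  2, 2,4,4,4,4, 6 , 9]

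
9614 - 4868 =4746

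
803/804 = 803/804 = 1.00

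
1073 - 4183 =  - 3110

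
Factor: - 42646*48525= - 2^1*3^1* 5^2 *647^1*21323^1 = - 2069397150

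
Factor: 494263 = 7^3 * 11^1*131^1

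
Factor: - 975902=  - 2^1*17^1 * 28703^1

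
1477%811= 666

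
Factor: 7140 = 2^2*3^1 *5^1*7^1*17^1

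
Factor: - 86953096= -2^3*17^1*639361^1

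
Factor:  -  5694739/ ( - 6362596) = 2^( - 2 )*59^1* 101^( - 1 )*263^1 *367^1*15749^( - 1)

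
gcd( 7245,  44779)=7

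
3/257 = 3/257=0.01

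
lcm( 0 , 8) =0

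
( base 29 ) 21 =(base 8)73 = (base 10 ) 59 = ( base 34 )1p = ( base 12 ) 4B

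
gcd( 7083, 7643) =1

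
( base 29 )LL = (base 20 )1ba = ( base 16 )276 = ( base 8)1166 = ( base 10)630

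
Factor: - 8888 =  - 2^3 * 11^1 * 101^1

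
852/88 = 213/22 = 9.68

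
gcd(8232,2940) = 588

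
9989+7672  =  17661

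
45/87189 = 15/29063  =  0.00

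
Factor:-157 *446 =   -  2^1*157^1*223^1 = - 70022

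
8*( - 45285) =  - 362280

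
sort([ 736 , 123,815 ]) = [ 123, 736,  815 ]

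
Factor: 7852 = 2^2*13^1*151^1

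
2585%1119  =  347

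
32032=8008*4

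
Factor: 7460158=2^1*89^1* 41911^1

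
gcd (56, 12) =4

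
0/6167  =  0 = 0.00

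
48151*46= 2214946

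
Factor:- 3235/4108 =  - 2^(-2 ) *5^1 *13^( - 1 )*79^(-1 )*647^1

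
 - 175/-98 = 1 + 11/14 = 1.79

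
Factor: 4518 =2^1*3^2*251^1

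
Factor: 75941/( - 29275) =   -  5^(  -  2) * 1171^( - 1 ) * 75941^1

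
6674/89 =74 + 88/89= 74.99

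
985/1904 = 985/1904=0.52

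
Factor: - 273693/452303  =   - 3^1*7^1*443^( - 1)*1021^ (-1 ) * 13033^1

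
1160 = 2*580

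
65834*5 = 329170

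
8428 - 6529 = 1899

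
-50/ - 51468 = 25/25734 = 0.00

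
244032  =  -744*(- 328)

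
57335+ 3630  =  60965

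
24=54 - 30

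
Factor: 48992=2^5* 1531^1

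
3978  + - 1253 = 2725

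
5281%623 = 297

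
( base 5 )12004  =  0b1101101111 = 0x36F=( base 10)879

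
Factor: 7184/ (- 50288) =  - 7^ (-1 ) = - 1/7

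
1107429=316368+791061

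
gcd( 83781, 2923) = 1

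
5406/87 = 1802/29 = 62.14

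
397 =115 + 282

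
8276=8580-304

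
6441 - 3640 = 2801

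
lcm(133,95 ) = 665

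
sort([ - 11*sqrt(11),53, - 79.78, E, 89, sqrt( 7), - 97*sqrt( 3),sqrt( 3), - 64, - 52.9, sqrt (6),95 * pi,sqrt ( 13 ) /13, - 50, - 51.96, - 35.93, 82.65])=[ - 97*sqrt(3),- 79.78, - 64  ,- 52.9, - 51.96, - 50,  -  11*sqrt( 11),-35.93, sqrt (13)/13, sqrt ( 3) , sqrt( 6), sqrt( 7 ) , E, 53,82.65, 89,95 * pi]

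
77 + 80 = 157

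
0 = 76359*0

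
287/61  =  4 + 43/61 = 4.70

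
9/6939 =1/771=0.00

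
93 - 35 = 58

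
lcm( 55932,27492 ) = 1622028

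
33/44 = 3/4 = 0.75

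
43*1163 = 50009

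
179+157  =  336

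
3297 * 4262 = 14051814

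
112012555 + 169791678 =281804233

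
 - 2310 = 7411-9721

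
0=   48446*0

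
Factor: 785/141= 3^( - 1) * 5^1*47^( - 1 )*157^1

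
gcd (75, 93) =3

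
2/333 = 2/333 = 0.01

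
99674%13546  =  4852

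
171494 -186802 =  - 15308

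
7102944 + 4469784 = 11572728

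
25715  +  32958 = 58673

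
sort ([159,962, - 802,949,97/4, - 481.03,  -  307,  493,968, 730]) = [ - 802, - 481.03  , - 307,97/4,159,493,730, 949,962,968]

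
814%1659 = 814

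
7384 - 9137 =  - 1753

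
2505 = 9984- 7479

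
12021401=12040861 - 19460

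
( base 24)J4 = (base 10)460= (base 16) 1cc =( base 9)561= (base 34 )di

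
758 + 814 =1572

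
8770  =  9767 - 997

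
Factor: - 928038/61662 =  - 154673/10277 = - 43^ ( - 1 ) * 137^1*239^( - 1)*1129^1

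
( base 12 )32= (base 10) 38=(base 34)14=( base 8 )46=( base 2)100110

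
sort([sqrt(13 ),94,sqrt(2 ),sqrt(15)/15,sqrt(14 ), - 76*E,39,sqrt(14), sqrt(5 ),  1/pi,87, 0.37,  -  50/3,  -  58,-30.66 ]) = [-76*E,- 58, -30.66, - 50/3,sqrt( 15) /15,1/pi, 0.37,sqrt( 2 ), sqrt(5),sqrt(13 ), sqrt(14 ),sqrt(14),39, 87,94 ]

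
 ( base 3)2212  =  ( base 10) 77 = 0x4D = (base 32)2D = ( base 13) 5c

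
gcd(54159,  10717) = 7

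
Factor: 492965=5^1*11^1*8963^1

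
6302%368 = 46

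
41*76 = 3116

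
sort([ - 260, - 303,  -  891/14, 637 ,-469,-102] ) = [ - 469,-303, - 260, - 102, - 891/14,637 ] 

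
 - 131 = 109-240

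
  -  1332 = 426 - 1758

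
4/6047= 4/6047 =0.00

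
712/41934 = 356/20967=0.02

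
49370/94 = 24685/47 =525.21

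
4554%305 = 284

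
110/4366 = 55/2183 = 0.03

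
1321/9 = 146 +7/9  =  146.78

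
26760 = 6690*4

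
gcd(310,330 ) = 10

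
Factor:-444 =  - 2^2 * 3^1*37^1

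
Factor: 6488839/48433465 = 5^(-1)*7^1*2089^(- 1)*4637^ (  -  1)*926977^1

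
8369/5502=1 + 2867/5502  =  1.52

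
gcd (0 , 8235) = 8235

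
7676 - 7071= 605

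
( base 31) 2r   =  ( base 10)89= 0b1011001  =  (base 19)4d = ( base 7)155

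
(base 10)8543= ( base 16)215F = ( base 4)2011133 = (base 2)10000101011111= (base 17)1C99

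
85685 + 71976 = 157661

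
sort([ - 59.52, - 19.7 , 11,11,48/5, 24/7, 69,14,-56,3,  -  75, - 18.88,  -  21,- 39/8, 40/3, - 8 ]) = [ - 75, -59.52,-56 , - 21, - 19.7, - 18.88, -8, - 39/8 , 3,24/7,48/5, 11,11, 40/3, 14,  69]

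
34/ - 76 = - 17/38 = - 0.45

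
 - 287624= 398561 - 686185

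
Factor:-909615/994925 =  - 181923/198985= -  3^1*5^ ( - 1)*7^1*17^( - 1 )*2341^( -1 ) * 8663^1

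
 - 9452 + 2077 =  - 7375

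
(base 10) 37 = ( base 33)14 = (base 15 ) 27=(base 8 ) 45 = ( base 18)21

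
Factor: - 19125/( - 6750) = 17/6 = 2^(-1 ) * 3^( - 1 )*17^1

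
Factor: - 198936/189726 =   -  108/103 = - 2^2* 3^3 * 103^( - 1)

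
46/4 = 11 + 1/2 = 11.50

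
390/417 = 130/139 = 0.94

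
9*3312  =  29808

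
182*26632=4847024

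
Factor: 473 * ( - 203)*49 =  - 7^3*11^1 * 29^1*43^1 = - 4704931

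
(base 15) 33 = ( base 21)26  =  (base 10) 48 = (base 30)1i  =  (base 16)30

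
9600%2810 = 1170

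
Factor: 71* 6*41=2^1*3^1*41^1 *71^1 =17466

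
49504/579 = 49504/579=85.50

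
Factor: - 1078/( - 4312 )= 1/4 = 2^( - 2)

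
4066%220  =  106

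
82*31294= 2566108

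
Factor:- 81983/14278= - 2^ ( - 1) * 11^ ( - 1 )*29^1 * 59^(  -  1 )*257^1= -  7453/1298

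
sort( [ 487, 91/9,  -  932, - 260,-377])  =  [ - 932, - 377, - 260,91/9,487]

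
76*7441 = 565516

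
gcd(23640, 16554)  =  6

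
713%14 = 13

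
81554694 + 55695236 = 137249930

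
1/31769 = 1/31769 = 0.00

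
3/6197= 3/6197=0.00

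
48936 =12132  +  36804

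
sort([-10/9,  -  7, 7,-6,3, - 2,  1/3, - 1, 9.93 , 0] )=[-7 ,- 6, - 2 ,  -  10/9,-1,0,1/3,3, 7, 9.93] 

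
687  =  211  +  476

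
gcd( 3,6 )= 3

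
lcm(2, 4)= 4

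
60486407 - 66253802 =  - 5767395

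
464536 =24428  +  440108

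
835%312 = 211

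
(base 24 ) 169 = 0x2d9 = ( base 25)144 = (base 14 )3a1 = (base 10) 729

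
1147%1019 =128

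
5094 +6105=11199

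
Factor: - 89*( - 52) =4628 = 2^2* 13^1*89^1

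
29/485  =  29/485 = 0.06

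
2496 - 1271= 1225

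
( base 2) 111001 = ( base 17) 36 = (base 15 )3c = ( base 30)1r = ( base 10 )57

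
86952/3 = 28984  =  28984.00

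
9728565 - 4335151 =5393414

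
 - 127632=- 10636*12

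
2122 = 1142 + 980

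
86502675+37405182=123907857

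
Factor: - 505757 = -7^1 * 72251^1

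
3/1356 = 1/452 = 0.00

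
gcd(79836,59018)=2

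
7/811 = 7/811=0.01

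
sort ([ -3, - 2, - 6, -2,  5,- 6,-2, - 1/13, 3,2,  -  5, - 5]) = [-6, - 6, - 5, -5, - 3,-2,- 2, -2,  -  1/13, 2,3,  5]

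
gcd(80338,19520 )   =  2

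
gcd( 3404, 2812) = 148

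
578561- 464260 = 114301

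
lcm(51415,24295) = 2210845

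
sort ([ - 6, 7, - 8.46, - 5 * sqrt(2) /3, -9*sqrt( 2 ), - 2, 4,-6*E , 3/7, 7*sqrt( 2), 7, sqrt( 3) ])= [ - 6*E,- 9*sqrt(2 ),-8.46, - 6,-5*sqrt(2) /3,-2, 3/7, sqrt(3), 4, 7, 7, 7*sqrt( 2)]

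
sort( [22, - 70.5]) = [-70.5,22] 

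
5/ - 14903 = - 5/14903 = -0.00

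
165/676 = 165/676 = 0.24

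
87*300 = 26100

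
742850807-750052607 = - 7201800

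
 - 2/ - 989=2/989 = 0.00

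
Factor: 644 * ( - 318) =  -2^3*3^1*7^1*23^1 * 53^1 = -204792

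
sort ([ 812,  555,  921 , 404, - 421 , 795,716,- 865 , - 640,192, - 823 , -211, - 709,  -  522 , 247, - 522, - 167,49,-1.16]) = [ - 865, - 823,-709, - 640,  -  522, - 522, - 421, - 211, - 167 , - 1.16, 49, 192, 247,404 , 555 , 716,795,812, 921 ]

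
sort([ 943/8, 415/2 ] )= [ 943/8,415/2] 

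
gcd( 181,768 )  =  1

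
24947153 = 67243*371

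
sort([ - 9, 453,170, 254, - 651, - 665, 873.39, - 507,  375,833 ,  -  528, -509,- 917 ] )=[ - 917 , -665, - 651, - 528,-509,  -  507, - 9,170,  254,375,453 , 833,873.39 ] 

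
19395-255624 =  - 236229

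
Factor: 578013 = 3^1*23^1 * 8377^1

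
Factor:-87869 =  - 87869^1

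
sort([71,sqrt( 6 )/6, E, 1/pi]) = [ 1/pi,sqrt( 6 ) /6, E,71]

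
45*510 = 22950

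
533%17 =6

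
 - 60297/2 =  - 30149 + 1/2 = -  30148.50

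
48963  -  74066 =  - 25103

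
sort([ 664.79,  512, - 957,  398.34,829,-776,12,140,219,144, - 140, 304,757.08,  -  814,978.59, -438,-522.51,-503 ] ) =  [-957, - 814,  -  776, - 522.51,  -  503,-438,  -  140,  12,  140,  144,219,304, 398.34, 512,664.79, 757.08,829,978.59 ] 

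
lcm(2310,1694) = 25410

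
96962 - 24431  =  72531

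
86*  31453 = 2704958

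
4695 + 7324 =12019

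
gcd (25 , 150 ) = 25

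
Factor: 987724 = 2^2*246931^1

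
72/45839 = 72/45839  =  0.00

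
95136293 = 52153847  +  42982446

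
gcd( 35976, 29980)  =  5996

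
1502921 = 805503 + 697418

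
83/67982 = 83/67982 = 0.00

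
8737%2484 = 1285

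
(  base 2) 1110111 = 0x77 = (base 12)9B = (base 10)119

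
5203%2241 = 721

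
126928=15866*8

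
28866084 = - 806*( - 35814)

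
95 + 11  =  106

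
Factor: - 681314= -2^1*340657^1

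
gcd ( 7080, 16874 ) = 118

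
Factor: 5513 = 37^1 * 149^1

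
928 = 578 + 350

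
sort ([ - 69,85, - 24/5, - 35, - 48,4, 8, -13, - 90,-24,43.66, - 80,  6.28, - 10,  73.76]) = [ - 90, - 80, - 69,  -  48,- 35, - 24, -13,-10, - 24/5,4 , 6.28,8, 43.66,73.76,  85]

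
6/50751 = 2/16917  =  0.00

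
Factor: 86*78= 6708 = 2^2*3^1*13^1*43^1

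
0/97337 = 0 = 0.00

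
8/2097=8/2097 = 0.00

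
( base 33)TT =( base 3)1100112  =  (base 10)986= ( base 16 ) 3DA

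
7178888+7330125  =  14509013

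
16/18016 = 1/1126 = 0.00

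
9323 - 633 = 8690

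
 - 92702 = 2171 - 94873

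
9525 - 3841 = 5684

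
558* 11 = 6138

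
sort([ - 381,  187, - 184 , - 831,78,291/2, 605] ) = [- 831, - 381, - 184 , 78,291/2,187,  605] 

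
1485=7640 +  - 6155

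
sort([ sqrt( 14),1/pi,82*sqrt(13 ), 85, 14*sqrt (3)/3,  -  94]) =[ - 94,1/pi, sqrt(14),14 * sqrt(3)/3, 85 , 82 *sqrt(13) ]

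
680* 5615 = 3818200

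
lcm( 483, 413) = 28497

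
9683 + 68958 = 78641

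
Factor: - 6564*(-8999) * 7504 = 2^6*3^1* 7^1*67^1*547^1 * 8999^1  =  443257047744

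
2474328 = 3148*786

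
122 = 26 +96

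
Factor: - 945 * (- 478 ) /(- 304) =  - 225855/152 = - 2^(-3 )* 3^3 * 5^1*7^1*19^( - 1)*239^1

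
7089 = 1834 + 5255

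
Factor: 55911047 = 2131^1*26237^1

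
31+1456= 1487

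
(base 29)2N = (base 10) 81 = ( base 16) 51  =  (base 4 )1101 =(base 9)100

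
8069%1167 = 1067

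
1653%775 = 103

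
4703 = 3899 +804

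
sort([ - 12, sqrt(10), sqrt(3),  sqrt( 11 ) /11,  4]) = [ - 12,sqrt( 11)/11, sqrt( 3),sqrt( 10 ), 4 ] 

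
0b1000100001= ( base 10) 545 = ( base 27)K5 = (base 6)2305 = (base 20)175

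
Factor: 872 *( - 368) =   -  320896  =  - 2^7 * 23^1*109^1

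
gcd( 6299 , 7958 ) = 1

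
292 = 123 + 169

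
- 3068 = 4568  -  7636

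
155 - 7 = 148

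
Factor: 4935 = 3^1*5^1*7^1*47^1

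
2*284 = 568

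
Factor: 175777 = 7^1*25111^1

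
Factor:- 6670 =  - 2^1*5^1*23^1 * 29^1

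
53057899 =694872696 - 641814797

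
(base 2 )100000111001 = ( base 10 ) 2105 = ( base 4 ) 200321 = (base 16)839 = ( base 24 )3FH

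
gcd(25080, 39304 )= 8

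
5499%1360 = 59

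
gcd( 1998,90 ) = 18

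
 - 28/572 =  - 7/143  =  - 0.05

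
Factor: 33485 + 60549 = 2^1*47017^1=   94034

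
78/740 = 39/370 = 0.11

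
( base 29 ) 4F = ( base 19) 6H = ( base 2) 10000011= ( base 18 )75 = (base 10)131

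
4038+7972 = 12010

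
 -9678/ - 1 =9678/1 = 9678.00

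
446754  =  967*462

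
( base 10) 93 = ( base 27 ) 3C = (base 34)2P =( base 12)79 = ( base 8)135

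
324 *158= 51192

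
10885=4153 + 6732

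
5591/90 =62+11/90 = 62.12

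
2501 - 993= 1508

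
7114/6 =1185+2/3  =  1185.67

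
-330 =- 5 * 66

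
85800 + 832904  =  918704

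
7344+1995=9339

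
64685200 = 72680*890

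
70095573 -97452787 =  - 27357214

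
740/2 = 370 =370.00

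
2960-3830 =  - 870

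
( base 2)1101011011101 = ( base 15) 2087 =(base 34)5W9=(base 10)6877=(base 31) 74q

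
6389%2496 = 1397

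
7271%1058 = 923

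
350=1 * 350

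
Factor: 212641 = 11^1*13^1*1487^1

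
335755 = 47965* 7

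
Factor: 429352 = 2^3*7^1*11^1* 17^1*41^1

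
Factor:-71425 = - 5^2 * 2857^1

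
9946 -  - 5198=15144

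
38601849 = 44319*871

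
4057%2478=1579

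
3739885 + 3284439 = 7024324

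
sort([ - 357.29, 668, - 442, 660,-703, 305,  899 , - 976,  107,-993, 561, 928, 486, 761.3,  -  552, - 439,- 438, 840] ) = [ -993, - 976, - 703, - 552, - 442, - 439 , - 438,-357.29,107, 305, 486, 561,660,668,761.3 , 840 , 899,928 ]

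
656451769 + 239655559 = 896107328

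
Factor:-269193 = -3^1 * 61^1 * 1471^1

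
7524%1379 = 629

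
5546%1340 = 186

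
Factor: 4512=2^5 * 3^1*47^1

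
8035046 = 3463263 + 4571783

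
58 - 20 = 38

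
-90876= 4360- 95236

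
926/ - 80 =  - 463/40  =  - 11.57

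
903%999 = 903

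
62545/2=31272 + 1/2 = 31272.50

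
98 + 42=140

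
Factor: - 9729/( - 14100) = 69/100 = 2^( - 2 )*3^1*5^( - 2)*23^1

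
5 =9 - 4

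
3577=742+2835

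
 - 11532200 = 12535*(- 920)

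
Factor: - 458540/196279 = -2^2*5^1*101^1*227^1*196279^(  -  1 )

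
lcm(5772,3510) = 259740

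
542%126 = 38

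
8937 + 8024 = 16961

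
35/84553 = 5/12079 = 0.00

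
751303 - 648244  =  103059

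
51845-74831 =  - 22986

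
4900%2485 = 2415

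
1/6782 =1/6782=0.00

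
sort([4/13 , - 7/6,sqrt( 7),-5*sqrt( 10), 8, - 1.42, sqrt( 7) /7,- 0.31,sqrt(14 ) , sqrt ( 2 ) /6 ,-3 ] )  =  [ - 5*sqrt(10 ),-3, - 1.42  ,-7/6, - 0.31,sqrt( 2) /6,4/13,  sqrt( 7)/7,sqrt (7), sqrt( 14 ),  8]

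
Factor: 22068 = 2^2*3^2*613^1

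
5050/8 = 2525/4 = 631.25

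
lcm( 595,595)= 595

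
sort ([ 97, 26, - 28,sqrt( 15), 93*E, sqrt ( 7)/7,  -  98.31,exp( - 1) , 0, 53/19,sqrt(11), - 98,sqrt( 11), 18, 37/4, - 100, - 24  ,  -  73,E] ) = [ - 100, - 98.31, - 98, - 73, - 28 , - 24,  0,exp( - 1),sqrt( 7) /7,E,53/19, sqrt( 11), sqrt( 11 ), sqrt( 15), 37/4,18, 26, 97,93 * E]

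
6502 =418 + 6084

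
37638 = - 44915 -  - 82553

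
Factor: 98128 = 2^4*6133^1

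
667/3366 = 667/3366  =  0.20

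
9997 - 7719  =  2278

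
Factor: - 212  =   - 2^2 * 53^1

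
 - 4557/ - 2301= 1 + 752/767 = 1.98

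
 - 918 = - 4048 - -3130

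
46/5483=46/5483=0.01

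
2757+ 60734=63491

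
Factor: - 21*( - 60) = 1260 = 2^2*3^2*5^1*7^1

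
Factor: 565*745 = 420925 = 5^2*113^1*149^1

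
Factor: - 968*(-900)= 871200 = 2^5*3^2 *5^2 * 11^2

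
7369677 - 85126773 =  - 77757096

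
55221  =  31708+23513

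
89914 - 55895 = 34019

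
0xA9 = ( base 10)169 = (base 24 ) 71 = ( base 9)207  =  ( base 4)2221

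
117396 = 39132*3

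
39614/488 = 81 + 43/244 = 81.18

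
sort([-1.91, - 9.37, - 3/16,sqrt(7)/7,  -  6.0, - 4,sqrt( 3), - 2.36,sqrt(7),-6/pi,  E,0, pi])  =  [  -  9.37, -6.0,-4 ,-2.36,-1.91, - 6/pi,-3/16, 0,sqrt(7)/7 , sqrt(3), sqrt(7 ), E,pi ]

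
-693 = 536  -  1229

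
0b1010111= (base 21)43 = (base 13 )69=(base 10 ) 87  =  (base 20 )47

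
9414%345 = 99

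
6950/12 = 3475/6 = 579.17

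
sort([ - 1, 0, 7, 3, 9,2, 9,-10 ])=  [-10, - 1, 0, 2,3,7, 9,9]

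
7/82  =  7/82 = 0.09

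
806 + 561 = 1367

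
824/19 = 824/19 = 43.37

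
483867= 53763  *9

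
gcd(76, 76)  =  76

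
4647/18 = 258+1/6 = 258.17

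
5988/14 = 2994/7= 427.71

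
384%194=190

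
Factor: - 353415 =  - 3^1*5^1*23561^1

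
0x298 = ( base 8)1230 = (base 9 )817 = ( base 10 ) 664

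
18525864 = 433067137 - 414541273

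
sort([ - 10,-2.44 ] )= [-10, - 2.44]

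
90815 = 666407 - 575592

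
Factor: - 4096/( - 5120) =2^2 *5^( - 1)   =  4/5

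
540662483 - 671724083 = -131061600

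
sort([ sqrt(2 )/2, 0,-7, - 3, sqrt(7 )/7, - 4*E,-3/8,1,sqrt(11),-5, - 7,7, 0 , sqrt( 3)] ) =[ - 4*E,-7,-7 , - 5,-3,-3/8, 0,0,sqrt(7)/7,sqrt(2) /2,  1,sqrt( 3 ), sqrt(11), 7 ] 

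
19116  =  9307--9809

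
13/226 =13/226 = 0.06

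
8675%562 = 245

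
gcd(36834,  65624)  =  2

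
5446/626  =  2723/313 = 8.70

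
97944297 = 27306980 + 70637317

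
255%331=255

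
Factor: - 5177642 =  - 2^1*2588821^1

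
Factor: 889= 7^1*127^1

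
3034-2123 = 911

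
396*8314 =3292344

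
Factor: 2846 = 2^1*1423^1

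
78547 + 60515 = 139062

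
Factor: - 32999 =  - 32999^1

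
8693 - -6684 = 15377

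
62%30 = 2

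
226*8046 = 1818396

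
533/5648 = 533/5648 = 0.09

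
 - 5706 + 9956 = 4250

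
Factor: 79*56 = 4424= 2^3*7^1* 79^1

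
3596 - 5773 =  - 2177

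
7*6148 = 43036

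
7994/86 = 92 + 41/43= 92.95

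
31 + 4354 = 4385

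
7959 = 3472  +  4487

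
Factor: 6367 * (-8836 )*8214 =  - 462109881768 = -2^3*3^1 * 37^2*47^2*6367^1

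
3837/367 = 10 + 167/367= 10.46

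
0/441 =0 = 0.00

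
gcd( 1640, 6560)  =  1640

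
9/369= 1/41 = 0.02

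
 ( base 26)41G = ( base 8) 5272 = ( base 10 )2746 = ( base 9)3681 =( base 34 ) 2CQ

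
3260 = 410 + 2850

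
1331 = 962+369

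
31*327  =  10137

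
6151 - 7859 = -1708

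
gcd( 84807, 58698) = 27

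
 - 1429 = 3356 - 4785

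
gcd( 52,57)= 1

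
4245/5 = 849 = 849.00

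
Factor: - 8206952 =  - 2^3 * 13^1 * 23^1*47^1* 73^1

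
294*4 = 1176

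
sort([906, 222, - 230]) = [ - 230, 222 , 906] 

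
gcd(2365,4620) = 55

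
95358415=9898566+85459849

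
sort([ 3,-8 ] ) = [ - 8,  3]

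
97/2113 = 97/2113 = 0.05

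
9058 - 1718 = 7340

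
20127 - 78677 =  - 58550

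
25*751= 18775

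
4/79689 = 4/79689 = 0.00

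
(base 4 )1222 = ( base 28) 3m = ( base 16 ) 6a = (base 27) 3p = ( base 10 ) 106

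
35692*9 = 321228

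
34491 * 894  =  30834954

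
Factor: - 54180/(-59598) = 10/11 = 2^1*5^1*11^( - 1 ) 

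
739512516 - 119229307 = 620283209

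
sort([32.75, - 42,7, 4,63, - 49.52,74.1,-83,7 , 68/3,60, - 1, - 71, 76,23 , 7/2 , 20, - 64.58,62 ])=[ - 83, - 71,-64.58, - 49.52,  -  42, - 1 , 7/2 , 4, 7,7, 20, 68/3,23 , 32.75 , 60,  62,63,74.1, 76] 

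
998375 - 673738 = 324637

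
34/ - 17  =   - 2/1 = -  2.00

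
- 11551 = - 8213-3338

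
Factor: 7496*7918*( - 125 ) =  - 2^4*5^3 * 37^1*107^1*937^1 = - 7419166000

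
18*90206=1623708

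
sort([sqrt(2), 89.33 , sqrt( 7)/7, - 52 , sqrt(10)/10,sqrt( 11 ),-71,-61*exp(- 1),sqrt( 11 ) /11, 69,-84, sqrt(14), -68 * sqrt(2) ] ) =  [ - 68*sqrt( 2),  -  84, - 71, - 52, - 61*exp( - 1),  sqrt (11)/11,sqrt(10)/10,sqrt( 7)/7,sqrt( 2 ), sqrt(11),sqrt( 14),69, 89.33 ]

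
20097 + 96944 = 117041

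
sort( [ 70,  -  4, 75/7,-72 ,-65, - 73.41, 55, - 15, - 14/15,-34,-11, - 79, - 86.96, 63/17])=[ - 86.96,-79,-73.41, - 72, - 65, - 34, - 15,-11,- 4,-14/15, 63/17, 75/7,55, 70 ] 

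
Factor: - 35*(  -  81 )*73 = 3^4 * 5^1*7^1*73^1=   206955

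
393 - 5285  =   - 4892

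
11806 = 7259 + 4547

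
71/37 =71/37 = 1.92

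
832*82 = 68224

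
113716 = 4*28429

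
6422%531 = 50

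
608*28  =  17024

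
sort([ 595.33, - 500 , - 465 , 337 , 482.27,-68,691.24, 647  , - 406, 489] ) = [- 500 , - 465, -406,  -  68,337,482.27, 489,595.33 , 647,691.24 ]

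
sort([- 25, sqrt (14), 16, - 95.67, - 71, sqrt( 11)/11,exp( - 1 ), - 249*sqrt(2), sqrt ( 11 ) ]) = [ - 249*sqrt(2 ), - 95.67, - 71, - 25, sqrt(11 ) /11,exp ( - 1), sqrt( 11 ),sqrt(14) , 16] 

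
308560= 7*44080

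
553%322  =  231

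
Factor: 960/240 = 4= 2^2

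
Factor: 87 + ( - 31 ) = 56 = 2^3*7^1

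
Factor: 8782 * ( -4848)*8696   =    -  370233382656 = - 2^8*3^1*101^1*1087^1*4391^1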